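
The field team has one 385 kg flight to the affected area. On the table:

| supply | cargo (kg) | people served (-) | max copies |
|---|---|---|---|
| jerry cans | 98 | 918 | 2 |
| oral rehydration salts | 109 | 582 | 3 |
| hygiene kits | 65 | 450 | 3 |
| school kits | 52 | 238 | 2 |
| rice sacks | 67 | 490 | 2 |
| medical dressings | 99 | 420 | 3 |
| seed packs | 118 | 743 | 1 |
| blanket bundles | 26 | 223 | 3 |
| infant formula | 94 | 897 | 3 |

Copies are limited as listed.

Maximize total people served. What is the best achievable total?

3630

Density check — infant formula 9.54, jerry cans 9.37, blanket bundles 8.58, rice sacks 7.31 are the best per kg.
Greedy by ratio would take jerry cans + 3×infant formula: 380 kg used, total 3609.
Replace infant formula with jerry cans: the trade gains 21 net, giving 3630 at 384 kg.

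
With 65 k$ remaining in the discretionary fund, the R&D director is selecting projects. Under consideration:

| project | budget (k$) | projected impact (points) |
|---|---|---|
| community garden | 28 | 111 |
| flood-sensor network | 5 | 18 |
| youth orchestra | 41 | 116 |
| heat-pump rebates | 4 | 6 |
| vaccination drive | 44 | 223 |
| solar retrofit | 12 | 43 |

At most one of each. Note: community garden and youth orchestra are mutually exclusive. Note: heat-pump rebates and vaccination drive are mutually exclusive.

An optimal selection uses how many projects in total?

3

Best achievable projected impact is 284.
flood-sensor network + vaccination drive + solar retrofit hits 284 at 61 k$.
Any selection reaching 284 contains exactly 3 projects.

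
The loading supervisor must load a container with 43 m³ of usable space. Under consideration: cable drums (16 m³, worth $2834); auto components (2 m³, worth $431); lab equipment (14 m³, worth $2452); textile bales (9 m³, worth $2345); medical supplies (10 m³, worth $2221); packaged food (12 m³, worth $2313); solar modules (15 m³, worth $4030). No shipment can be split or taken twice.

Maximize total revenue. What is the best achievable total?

9640

Filling by ratio: auto components + textile bales + medical supplies + solar modules for 9027, with 7 m³ left unused.
The 10 m³ tied up in medical supplies is better spent on cable drums — total rises to 9640 (42 m³).
No other feasible combination exceeds 9640.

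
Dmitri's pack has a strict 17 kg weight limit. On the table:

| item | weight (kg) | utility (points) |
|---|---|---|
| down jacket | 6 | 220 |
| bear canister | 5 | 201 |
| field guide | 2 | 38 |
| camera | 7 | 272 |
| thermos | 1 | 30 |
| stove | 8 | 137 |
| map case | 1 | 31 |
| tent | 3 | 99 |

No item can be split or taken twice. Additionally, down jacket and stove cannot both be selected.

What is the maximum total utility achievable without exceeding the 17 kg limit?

Bear canister + camera + thermos + map case + tent uses 17 of the 17 kg and totals 633.
An exhaustive check of the 256 subsets confirms 633.

633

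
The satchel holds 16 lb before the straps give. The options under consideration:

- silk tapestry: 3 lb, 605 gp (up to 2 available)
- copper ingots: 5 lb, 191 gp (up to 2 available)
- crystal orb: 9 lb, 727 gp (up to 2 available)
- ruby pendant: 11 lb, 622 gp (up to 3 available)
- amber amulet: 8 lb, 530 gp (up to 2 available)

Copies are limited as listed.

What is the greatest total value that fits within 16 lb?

1937

The ratio ordering already packs tightly: 2×silk tapestry + crystal orb, 15 lb, 1937.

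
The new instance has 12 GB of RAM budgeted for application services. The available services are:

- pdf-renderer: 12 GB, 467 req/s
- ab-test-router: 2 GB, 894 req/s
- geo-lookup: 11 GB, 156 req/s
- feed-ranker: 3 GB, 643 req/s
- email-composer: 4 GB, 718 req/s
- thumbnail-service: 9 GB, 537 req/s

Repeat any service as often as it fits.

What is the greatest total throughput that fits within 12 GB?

Ranking by ratio (throughput/GB): ab-test-router 447.00, feed-ranker 214.33, email-composer 179.50.
6×ab-test-router uses 12 of the 12 GB and totals 5364.
Nothing else within 12 GB beats 5364.

5364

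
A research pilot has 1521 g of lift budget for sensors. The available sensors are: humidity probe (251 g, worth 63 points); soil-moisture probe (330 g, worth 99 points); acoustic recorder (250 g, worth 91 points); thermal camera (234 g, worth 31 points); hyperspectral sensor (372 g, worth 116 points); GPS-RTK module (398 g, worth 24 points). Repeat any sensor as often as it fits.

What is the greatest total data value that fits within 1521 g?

546

Taking 6×acoustic recorder: 1500 g used, 546 in data value.
Nothing else within 1521 g beats 546.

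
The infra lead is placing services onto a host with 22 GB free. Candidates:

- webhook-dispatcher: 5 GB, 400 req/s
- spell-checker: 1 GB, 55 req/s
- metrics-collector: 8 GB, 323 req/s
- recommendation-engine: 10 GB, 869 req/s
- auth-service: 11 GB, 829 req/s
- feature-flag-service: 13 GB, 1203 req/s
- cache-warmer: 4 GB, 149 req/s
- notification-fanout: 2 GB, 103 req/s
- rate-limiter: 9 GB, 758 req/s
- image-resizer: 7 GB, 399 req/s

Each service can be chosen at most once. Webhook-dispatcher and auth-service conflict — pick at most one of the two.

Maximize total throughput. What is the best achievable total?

Best packing: feature-flag-service + rate-limiter — 22 GB, 1961 total.
Every other selection either busts 22 GB or breaks a pairing rule or fails to beat 1961.

1961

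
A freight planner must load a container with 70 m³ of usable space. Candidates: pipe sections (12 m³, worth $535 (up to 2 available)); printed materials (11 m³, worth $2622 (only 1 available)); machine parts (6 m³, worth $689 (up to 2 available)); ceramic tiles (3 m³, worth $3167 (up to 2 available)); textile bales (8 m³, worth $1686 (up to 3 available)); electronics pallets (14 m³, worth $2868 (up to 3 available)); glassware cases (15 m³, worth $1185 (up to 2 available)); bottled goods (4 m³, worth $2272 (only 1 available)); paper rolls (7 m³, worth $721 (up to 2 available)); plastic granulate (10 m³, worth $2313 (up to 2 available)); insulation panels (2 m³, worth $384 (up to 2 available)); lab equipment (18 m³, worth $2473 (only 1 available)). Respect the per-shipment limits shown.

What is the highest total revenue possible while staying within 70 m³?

21680

By revenue per m³: ceramic tiles 1055.67, bottled goods 568.00, printed materials 238.36, plastic granulate 231.30 lead.
The ratio ordering already packs tightly: printed materials + 2×ceramic tiles + 3×textile bales + bottled goods + 2×plastic granulate + 2×insulation panels, 69 m³, 21680.
Nothing else within 70 m³ beats 21680.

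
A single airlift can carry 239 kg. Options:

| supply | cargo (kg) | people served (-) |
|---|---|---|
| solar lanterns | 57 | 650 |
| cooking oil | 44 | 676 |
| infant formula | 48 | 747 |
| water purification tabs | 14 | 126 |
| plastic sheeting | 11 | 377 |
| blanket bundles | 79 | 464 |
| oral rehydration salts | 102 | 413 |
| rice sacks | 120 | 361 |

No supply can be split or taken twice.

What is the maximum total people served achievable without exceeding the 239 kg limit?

2914

The ratio heuristic lands on solar lanterns + cooking oil + infant formula + water purification tabs + plastic sheeting (2576) but leaves 65 kg idle.
Replace water purification tabs with blanket bundles: the trade gains 338 net, giving 2914 at 239 kg.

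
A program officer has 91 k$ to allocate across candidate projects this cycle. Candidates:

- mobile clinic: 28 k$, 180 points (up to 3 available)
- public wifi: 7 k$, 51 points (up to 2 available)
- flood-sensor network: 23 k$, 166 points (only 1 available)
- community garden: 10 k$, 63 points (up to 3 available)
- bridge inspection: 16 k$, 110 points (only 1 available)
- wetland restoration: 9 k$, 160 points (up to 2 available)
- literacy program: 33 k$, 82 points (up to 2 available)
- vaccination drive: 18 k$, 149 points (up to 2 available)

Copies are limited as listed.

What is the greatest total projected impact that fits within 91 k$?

886

Ranking by ratio (projected impact/k$): wetland restoration 17.78, vaccination drive 8.28, public wifi 7.29.
Best packing: 2×public wifi + flood-sensor network + 2×wetland restoration + 2×vaccination drive — 91 k$, 886 total.
No other feasible combination exceeds 886.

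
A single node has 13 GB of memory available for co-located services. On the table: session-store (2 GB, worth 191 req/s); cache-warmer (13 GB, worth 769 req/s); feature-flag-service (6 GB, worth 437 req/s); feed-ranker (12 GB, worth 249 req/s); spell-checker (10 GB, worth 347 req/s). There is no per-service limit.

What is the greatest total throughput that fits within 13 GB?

By throughput per GB: session-store 95.50, feature-flag-service 72.83, cache-warmer 59.15, spell-checker 34.70 lead.
Taking 6×session-store: 12 GB used, 1146 in throughput.
Every other selection either busts 13 GB or fails to beat 1146.

1146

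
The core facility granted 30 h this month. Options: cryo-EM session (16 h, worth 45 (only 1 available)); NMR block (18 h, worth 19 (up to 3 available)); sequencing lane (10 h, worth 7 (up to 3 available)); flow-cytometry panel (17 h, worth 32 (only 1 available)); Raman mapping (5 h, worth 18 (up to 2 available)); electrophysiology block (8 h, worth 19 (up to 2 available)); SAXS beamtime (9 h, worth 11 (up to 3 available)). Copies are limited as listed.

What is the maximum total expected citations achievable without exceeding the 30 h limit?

Taking the top-ratio experiments first gives cryo-EM session + 2×Raman mapping for 81 (26 h).
The 5 h tied up in Raman mapping is better spent on electrophysiology block — total rises to 82 (29 h).
The spare 1 h is too small for any remaining experiment, and no exchange beats 82.

82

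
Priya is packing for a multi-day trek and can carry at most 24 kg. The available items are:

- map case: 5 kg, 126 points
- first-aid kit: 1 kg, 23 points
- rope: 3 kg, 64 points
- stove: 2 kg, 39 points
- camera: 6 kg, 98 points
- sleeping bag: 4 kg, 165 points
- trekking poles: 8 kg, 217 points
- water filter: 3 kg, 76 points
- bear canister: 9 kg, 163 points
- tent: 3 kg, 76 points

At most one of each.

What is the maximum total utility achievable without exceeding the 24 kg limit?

683

Best packing: map case + first-aid kit + sleeping bag + trekking poles + water filter + tent — 24 kg, 683 total.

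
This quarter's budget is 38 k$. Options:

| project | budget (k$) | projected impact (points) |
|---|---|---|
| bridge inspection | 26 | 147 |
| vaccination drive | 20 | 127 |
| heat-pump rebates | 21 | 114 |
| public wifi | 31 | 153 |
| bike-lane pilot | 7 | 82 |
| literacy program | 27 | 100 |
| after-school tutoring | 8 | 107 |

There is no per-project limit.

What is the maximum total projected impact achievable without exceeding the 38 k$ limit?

485

Ranking by ratio (projected impact/k$): after-school tutoring 13.38, bike-lane pilot 11.71, vaccination drive 6.35, bridge inspection 5.65.
The ratio heuristic lands on 4×after-school tutoring (428) but leaves 6 k$ idle.
Dropping after-school tutoring frees 8 k$; slotting in 2×bike-lane pilot (14 k$) lifts the total to 485 at 38 k$.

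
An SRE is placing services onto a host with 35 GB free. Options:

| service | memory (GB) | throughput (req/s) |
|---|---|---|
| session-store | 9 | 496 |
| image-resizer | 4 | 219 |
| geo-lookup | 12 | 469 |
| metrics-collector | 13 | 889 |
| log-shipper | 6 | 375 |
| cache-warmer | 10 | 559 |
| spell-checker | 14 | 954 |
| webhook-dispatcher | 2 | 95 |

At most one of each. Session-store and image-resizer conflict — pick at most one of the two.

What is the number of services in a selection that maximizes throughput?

Optimal total is 2313.
For example metrics-collector + log-shipper + spell-checker + webhook-dispatcher achieves it, using 35 GB.
All optima have 4 services.

4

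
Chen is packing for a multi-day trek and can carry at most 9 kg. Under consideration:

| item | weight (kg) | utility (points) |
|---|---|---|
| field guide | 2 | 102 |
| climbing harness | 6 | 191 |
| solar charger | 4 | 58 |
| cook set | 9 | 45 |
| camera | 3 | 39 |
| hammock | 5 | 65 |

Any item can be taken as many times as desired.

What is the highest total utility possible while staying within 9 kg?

408

By utility per kg: field guide 51.00, climbing harness 31.83, solar charger 14.50, camera 13.00 lead.
Taking 4×field guide: 8 kg used, 408 in utility.
Nothing else within 9 kg beats 408.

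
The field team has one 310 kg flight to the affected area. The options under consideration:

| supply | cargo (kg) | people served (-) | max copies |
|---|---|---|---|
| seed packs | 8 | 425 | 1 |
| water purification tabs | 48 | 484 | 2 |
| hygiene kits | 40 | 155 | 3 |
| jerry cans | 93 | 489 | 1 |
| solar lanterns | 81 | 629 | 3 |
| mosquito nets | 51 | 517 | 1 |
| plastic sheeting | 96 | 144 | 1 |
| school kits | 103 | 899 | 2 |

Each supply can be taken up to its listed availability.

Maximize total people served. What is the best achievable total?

3191

Filling by ratio: seed packs + 2×water purification tabs + hygiene kits + mosquito nets + school kits for 2964, with 12 kg left unused.
Replace hygiene kits and mosquito nets with school kits: the trade gains 227 net, giving 3191 at 310 kg.
Nothing else within 310 kg beats 3191.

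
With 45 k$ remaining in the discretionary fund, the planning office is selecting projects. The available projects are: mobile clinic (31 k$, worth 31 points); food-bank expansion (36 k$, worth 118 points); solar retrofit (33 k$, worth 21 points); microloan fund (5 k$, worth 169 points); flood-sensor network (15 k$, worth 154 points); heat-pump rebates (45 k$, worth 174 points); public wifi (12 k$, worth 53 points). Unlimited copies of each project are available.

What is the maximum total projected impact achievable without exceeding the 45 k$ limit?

Best packing: 9×microloan fund — 45 k$, 1521 total.
Nothing else within 45 k$ beats 1521.

1521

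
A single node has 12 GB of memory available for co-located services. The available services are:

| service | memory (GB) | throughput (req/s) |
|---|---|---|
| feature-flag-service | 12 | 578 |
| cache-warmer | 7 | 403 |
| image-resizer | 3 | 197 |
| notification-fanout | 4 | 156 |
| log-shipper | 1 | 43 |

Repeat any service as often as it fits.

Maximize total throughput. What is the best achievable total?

788

The ratio ordering already packs tightly: 4×image-resizer, 12 GB, 788.
Nothing else within 12 GB beats 788.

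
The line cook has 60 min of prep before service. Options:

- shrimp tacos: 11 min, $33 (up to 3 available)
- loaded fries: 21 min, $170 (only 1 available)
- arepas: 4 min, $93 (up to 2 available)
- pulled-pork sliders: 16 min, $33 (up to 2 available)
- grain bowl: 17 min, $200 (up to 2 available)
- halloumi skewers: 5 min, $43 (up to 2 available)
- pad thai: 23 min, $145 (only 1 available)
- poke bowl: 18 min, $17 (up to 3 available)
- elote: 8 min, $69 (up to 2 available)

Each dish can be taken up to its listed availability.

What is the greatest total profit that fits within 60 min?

Filling by ratio: 2×arepas + 2×grain bowl + 2×elote for 724, with 2 min left unused.
Dropping elote frees 8 min; slotting in 2×halloumi skewers (10 min) lifts the total to 741 at 60 min.
Every other selection either busts 60 min or exceeds an availability limit or fails to beat 741.

741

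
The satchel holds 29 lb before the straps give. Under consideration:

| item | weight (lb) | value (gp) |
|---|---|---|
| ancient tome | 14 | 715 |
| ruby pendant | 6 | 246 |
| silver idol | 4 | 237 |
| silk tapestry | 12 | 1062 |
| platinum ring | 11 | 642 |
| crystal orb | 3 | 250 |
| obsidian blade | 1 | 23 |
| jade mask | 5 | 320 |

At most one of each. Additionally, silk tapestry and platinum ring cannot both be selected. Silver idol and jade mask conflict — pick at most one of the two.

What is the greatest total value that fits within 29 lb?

2027

Ancient tome + silk tapestry + crystal orb uses 29 of the 29 lb and totals 2027.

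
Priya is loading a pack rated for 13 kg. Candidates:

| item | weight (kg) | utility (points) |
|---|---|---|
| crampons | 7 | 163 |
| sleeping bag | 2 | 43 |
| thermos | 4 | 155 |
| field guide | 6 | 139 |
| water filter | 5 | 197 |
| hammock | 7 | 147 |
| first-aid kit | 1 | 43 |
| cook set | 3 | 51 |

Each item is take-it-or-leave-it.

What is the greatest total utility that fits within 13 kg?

446

A density-first pass picks sleeping bag + thermos + water filter + first-aid kit — 438 at 12 kg.
The 2 kg tied up in sleeping bag is better spent on cook set — total rises to 446 (13 kg).
No other feasible combination exceeds 446.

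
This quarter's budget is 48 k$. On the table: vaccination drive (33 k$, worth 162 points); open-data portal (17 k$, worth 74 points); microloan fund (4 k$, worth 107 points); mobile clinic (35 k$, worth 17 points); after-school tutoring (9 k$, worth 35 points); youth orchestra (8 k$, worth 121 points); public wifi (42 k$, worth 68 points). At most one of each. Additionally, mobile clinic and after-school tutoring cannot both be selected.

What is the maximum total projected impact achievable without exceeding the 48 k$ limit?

Best packing: vaccination drive + microloan fund + youth orchestra — 45 k$, 390 total.
Next best is open-data portal + microloan fund + after-school tutoring + youth orchestra at 337 (38 k$) — short by 53.

390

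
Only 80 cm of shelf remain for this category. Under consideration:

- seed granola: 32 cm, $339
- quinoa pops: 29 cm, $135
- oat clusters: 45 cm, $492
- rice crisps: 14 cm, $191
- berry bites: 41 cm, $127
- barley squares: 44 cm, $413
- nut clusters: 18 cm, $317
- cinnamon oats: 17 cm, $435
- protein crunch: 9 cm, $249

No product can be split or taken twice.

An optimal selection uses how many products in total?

Best achievable weekly sales is 1340.
One optimal bundle: seed granola + nut clusters + cinnamon oats + protein crunch (76 cm).
Any selection reaching 1340 contains exactly 4 products.

4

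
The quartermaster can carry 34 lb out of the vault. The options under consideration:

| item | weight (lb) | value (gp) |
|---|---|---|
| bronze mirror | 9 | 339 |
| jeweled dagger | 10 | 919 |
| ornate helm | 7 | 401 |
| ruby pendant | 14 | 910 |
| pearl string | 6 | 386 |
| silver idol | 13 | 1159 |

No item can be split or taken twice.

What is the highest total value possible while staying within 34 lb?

2479

Taking the top-ratio items first gives jeweled dagger + pearl string + silver idol for 2464 (29 lb).
Dropping pearl string frees 6 lb; slotting in ornate helm (7 lb) lifts the total to 2479 at 30 lb.
That's the maximum — no swap from here does better than 2479.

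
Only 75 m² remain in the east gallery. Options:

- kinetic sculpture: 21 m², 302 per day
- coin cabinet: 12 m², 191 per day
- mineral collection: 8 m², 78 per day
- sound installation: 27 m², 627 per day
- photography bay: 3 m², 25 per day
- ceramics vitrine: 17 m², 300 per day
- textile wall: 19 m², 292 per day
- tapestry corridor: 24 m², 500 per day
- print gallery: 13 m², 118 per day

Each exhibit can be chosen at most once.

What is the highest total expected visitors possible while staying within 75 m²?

1454

Taking the top-ratio exhibits first gives sound installation + photography bay + ceramics vitrine + tapestry corridor for 1452 (71 m²).
Dropping ceramics vitrine frees 17 m²; slotting in kinetic sculpture (21 m²) lifts the total to 1454 at 75 m².
Every other selection either busts 75 m² or fails to beat 1454.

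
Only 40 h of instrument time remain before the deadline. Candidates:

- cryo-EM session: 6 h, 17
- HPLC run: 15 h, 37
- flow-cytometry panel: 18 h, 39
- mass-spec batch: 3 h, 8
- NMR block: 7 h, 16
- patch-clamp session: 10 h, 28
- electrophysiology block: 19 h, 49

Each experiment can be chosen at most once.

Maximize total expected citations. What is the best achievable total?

Filling by ratio: cryo-EM session + mass-spec batch + patch-clamp session + electrophysiology block for 102, with 2 h left unused.
Replace mass-spec batch and patch-clamp session with HPLC run: the trade gains 1 net, giving 103 at 40 h.
Nothing else within 40 h beats 103.

103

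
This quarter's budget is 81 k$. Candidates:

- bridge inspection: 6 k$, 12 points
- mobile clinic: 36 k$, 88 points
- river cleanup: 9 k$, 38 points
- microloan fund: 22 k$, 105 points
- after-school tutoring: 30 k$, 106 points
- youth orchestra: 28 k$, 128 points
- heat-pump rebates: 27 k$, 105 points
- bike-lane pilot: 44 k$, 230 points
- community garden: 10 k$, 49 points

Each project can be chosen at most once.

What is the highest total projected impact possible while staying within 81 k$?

Ranking by ratio (projected impact/k$): bike-lane pilot 5.23, community garden 4.90, microloan fund 4.77, youth orchestra 4.57.
Filling by ratio: microloan fund + bike-lane pilot + community garden for 384, with 5 k$ left unused.
Replace microloan fund and community garden with river cleanup + youth orchestra: the trade gains 12 net, giving 396 at 81 k$.

396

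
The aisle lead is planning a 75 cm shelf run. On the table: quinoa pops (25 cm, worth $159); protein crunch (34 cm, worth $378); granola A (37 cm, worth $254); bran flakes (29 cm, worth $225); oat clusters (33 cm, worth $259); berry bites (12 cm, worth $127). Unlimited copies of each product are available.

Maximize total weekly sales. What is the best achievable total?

Taking the top-ratio products first gives 2×protein crunch for 756 (68 cm).
The 68 cm tied up in 2×protein crunch is better spent on 6×berry bites — total rises to 762 (72 cm).
That's the maximum — no swap from here does better than 762.

762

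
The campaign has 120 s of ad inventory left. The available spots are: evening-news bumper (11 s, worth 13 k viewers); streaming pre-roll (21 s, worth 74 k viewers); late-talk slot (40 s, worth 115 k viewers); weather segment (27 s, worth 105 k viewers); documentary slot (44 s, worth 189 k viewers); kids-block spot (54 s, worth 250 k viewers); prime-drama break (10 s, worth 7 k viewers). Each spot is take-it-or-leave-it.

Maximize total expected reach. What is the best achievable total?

513

Taking streaming pre-roll + documentary slot + kids-block spot: 119 s used, 513 in expected reach.
The closest alternative, evening-news bumper + documentary slot + kids-block spot + prime-drama break, reaches only 459.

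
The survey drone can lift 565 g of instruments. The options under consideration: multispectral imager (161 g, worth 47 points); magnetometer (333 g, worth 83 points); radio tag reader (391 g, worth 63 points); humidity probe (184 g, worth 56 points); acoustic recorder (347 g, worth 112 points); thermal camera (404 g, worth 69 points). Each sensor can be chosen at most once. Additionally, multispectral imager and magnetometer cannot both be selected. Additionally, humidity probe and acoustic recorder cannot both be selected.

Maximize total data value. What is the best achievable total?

Taking multispectral imager + acoustic recorder: 508 g used, 159 in data value.
An exhaustive check of the 64 subsets confirms 159.

159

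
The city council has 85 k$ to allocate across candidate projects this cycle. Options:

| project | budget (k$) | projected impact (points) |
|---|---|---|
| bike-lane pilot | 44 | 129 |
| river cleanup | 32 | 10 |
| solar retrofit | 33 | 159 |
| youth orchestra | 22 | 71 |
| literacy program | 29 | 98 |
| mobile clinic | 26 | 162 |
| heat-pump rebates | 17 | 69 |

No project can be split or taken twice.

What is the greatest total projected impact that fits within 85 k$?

By projected impact per k$: mobile clinic 6.23, solar retrofit 4.82, heat-pump rebates 4.06, literacy program 3.38 lead.
Filling by ratio: solar retrofit + mobile clinic + heat-pump rebates for 390, with 9 k$ left unused.
The 17 k$ tied up in heat-pump rebates is better spent on youth orchestra — total rises to 392 (81 k$).
An exhaustive check of the 128 subsets confirms 392.

392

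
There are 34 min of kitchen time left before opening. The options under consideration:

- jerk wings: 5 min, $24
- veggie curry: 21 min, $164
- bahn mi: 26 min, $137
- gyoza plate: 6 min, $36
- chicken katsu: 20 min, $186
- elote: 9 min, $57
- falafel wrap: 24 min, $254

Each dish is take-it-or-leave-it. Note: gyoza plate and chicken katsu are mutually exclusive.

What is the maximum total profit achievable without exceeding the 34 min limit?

311

Density check — falafel wrap 10.58, chicken katsu 9.30, veggie curry 7.81, elote 6.33 are the best per min.
Best packing: elote + falafel wrap — 33 min, 311 total.
The closest alternative, gyoza plate + falafel wrap, reaches only 290.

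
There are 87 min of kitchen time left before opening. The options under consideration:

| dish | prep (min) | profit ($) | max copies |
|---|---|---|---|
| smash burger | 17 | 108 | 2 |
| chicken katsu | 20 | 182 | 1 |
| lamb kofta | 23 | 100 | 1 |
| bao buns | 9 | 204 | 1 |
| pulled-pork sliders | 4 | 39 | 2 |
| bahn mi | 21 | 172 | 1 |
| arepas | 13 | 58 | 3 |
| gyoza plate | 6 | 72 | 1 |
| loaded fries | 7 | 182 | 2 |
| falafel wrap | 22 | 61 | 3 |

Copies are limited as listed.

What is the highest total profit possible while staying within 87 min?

1102

Ranking by ratio (profit/min): loaded fries 26.00, bao buns 22.67, gyoza plate 12.00.
Greedy by ratio would take chicken katsu + bao buns + 2×pulled-pork sliders + bahn mi + gyoza plate + 2×loaded fries: 78 min used, total 1072.
Replace 2×pulled-pork sliders with smash burger: the trade gains 30 net, giving 1102 at 87 min.
That's the maximum — no swap from here does better than 1102.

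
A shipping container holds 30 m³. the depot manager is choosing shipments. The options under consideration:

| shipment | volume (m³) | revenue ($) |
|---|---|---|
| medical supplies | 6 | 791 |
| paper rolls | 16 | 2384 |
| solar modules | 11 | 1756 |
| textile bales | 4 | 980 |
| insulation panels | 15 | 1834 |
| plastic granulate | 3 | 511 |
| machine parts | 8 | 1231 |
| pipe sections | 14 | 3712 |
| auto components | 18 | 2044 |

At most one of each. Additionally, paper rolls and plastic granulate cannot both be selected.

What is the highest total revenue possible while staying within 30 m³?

Taking the top-ratio shipments first gives textile bales + plastic granulate + machine parts + pipe sections for 6434 (29 m³).
Dropping plastic granulate and machine parts frees 11 m³; slotting in solar modules (11 m³) lifts the total to 6448 at 29 m³.
Runner-up textile bales + plastic granulate + machine parts + pipe sections tops out at 6434.

6448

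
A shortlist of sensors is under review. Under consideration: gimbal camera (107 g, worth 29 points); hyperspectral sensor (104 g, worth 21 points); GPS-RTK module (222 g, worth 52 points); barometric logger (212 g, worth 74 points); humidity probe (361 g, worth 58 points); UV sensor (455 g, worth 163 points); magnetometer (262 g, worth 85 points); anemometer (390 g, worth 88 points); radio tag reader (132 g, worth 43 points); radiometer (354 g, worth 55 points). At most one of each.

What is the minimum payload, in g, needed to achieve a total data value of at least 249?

Look for the lowest-payload combination reaching 249.
Taking hyperspectral sensor + barometric logger + UV sensor gives 258 (≥ 249) for 771 g.
Any bundle with less than 771 g falls short of 249.

771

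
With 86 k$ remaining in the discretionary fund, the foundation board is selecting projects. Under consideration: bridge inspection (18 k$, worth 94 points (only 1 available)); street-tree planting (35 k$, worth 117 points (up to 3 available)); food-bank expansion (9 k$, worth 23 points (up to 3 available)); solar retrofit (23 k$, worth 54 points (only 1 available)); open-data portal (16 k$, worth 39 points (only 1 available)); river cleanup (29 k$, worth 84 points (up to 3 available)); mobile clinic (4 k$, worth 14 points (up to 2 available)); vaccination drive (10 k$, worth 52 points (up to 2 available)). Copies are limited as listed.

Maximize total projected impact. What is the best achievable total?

352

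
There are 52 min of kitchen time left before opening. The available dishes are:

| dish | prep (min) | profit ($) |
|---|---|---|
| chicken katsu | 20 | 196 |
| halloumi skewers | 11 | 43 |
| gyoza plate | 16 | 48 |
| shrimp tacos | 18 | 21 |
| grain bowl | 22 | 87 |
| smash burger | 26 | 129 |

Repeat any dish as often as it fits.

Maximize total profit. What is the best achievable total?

435

The ratio ordering already packs tightly: 2×chicken katsu + halloumi skewers, 51 min, 435.
Nothing else within 52 min beats 435.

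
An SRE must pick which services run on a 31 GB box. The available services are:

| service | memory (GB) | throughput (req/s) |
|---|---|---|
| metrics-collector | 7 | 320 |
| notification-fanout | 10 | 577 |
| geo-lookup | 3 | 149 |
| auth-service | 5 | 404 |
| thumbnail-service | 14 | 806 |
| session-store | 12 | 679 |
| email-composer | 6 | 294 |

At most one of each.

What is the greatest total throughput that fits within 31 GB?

1889

Filling by ratio: notification-fanout + auth-service + thumbnail-service for 1787, with 2 GB left unused.
Replace notification-fanout with session-store: the trade gains 102 net, giving 1889 at 31 GB.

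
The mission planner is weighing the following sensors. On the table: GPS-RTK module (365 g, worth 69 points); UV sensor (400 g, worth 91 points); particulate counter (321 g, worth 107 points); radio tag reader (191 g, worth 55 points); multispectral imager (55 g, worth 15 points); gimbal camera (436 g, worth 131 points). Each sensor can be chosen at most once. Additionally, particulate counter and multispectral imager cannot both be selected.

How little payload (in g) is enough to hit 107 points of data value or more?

Minimise g subject to total data value ≥ 107.
Taking particulate counter gives 107 (≥ 107) for 321 g.
Any bundle with less than 321 g falls short of 107.

321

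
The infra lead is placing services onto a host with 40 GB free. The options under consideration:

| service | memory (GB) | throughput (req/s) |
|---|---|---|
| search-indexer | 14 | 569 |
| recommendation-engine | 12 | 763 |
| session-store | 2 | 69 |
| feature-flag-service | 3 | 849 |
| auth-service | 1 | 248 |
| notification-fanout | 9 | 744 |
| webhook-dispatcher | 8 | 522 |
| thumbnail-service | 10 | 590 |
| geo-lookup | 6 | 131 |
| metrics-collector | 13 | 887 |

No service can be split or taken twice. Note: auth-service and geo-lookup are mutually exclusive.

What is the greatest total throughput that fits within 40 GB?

3560

A density-first pass picks session-store + feature-flag-service + auth-service + notification-fanout + webhook-dispatcher + metrics-collector — 3319 at 36 GB.
Replace webhook-dispatcher with recommendation-engine: the trade gains 241 net, giving 3560 at 40 GB.
Next best is recommendation-engine + feature-flag-service + auth-service + notification-fanout + metrics-collector at 3491 (38 GB) — short by 69.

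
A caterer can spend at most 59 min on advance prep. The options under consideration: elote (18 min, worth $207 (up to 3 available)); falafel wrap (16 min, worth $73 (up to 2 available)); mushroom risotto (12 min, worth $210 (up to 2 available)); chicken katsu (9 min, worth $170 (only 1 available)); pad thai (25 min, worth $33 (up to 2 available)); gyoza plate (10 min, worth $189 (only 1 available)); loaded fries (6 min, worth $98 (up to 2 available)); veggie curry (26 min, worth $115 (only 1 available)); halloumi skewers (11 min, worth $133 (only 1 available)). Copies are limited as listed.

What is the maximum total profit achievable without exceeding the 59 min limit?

The ratio ordering already packs tightly: 2×mushroom risotto + chicken katsu + gyoza plate + 2×loaded fries, 55 min, 975.
That's the maximum — no swap from here does better than 975.

975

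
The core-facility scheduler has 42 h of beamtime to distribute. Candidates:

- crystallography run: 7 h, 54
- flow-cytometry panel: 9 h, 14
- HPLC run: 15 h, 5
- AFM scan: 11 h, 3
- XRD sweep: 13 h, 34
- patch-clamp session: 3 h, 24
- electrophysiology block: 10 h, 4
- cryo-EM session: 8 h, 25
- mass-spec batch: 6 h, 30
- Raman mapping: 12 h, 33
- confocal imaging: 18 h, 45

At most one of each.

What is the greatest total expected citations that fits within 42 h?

Filling by ratio: crystallography run + patch-clamp session + cryo-EM session + mass-spec batch + Raman mapping for 166, with 6 h left unused.
The 12 h tied up in Raman mapping is better spent on confocal imaging — total rises to 178 (42 h).

178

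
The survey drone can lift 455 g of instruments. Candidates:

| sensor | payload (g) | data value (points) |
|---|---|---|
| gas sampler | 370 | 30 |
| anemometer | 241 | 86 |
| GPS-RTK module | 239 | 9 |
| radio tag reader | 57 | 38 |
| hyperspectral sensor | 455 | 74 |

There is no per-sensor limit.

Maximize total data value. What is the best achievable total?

Taking 7×radio tag reader: 399 g used, 266 in data value.
That's the maximum — no swap from here does better than 266.

266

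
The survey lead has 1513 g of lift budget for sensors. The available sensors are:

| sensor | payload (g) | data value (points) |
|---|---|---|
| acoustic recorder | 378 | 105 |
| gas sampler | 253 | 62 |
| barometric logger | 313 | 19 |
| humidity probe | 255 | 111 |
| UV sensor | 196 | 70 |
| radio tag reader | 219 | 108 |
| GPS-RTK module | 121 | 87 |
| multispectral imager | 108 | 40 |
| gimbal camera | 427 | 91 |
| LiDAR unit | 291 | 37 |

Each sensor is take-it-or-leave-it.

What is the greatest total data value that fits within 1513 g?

543

The ratio heuristic lands on acoustic recorder + humidity probe + UV sensor + radio tag reader + GPS-RTK module + multispectral imager (521) but leaves 236 g idle.
Replace multispectral imager with gas sampler: the trade gains 22 net, giving 543 at 1422 g.
Runner-up acoustic recorder + humidity probe + radio tag reader + GPS-RTK module + multispectral imager + gimbal camera tops out at 542.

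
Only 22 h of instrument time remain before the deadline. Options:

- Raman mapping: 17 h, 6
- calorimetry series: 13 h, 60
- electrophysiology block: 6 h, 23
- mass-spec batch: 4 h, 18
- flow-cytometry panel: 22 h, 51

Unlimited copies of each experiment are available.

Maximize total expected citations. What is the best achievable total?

96

Best packing: calorimetry series + 2×mass-spec batch — 21 h, 96 total.
No other feasible combination exceeds 96.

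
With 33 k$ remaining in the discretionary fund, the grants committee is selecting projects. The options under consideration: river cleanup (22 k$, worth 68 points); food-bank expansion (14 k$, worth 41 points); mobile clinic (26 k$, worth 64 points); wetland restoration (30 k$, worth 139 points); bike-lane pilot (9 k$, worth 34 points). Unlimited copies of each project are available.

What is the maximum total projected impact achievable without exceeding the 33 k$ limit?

Taking wetland restoration: 30 k$ used, 139 in projected impact.

139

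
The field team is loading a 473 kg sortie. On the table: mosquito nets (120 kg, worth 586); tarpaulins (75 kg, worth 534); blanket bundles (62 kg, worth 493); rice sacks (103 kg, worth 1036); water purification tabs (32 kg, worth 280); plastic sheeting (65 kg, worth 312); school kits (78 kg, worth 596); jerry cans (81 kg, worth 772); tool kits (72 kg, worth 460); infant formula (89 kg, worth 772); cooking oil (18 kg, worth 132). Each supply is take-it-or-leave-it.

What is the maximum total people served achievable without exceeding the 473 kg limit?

Density check — rice sacks 10.06, jerry cans 9.53, water purification tabs 8.75, infant formula 8.67 are the best per kg.
Blanket bundles + rice sacks + water purification tabs + school kits + jerry cans + infant formula + cooking oil uses 463 of the 473 kg and totals 4081.
Nothing else within 473 kg beats 4081.

4081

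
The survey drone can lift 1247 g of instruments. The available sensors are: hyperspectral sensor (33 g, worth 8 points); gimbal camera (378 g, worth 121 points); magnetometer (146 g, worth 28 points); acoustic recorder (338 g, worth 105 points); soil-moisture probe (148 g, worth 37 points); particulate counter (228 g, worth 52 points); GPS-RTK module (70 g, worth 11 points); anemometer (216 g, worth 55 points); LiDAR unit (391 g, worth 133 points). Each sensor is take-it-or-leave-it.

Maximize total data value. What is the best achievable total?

378

Best packing: hyperspectral sensor + gimbal camera + acoustic recorder + GPS-RTK module + LiDAR unit — 1210 g, 378 total.
The closest alternative, gimbal camera + acoustic recorder + GPS-RTK module + LiDAR unit, reaches only 370.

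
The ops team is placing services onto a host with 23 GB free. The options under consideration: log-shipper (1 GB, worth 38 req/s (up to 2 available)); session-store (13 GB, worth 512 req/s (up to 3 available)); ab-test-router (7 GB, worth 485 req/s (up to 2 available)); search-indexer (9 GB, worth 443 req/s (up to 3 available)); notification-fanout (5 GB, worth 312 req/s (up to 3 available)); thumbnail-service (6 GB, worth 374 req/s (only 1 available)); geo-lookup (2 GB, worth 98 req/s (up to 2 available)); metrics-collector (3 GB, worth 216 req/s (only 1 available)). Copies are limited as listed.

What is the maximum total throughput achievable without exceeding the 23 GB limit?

1560

Greedy by ratio would take log-shipper + 2×ab-test-router + notification-fanout + metrics-collector: 23 GB used, total 1536.
Dropping log-shipper and notification-fanout frees 6 GB; slotting in thumbnail-service (6 GB) lifts the total to 1560 at 23 GB.
That's the maximum — no swap from here does better than 1560.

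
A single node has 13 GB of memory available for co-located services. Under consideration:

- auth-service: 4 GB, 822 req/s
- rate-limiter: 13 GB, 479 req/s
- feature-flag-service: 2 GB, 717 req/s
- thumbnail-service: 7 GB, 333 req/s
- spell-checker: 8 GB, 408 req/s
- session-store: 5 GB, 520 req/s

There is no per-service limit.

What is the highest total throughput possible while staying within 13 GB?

The ratio ordering already packs tightly: 6×feature-flag-service, 12 GB, 4302.
Nothing else within 13 GB beats 4302.

4302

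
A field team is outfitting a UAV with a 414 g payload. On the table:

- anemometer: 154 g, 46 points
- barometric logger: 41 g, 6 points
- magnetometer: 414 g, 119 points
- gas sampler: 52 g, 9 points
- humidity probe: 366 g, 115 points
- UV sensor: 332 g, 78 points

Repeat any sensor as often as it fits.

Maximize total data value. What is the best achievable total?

121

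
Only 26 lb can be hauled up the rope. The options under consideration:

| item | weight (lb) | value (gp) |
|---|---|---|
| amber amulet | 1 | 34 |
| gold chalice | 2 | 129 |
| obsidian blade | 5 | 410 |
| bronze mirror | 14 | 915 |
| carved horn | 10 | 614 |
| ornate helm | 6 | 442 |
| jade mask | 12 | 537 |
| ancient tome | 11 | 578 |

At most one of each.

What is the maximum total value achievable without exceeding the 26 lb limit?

Amber amulet + obsidian blade + bronze mirror + ornate helm uses 26 of the 26 lb and totals 1801.
Every other selection either busts 26 lb or fails to beat 1801.

1801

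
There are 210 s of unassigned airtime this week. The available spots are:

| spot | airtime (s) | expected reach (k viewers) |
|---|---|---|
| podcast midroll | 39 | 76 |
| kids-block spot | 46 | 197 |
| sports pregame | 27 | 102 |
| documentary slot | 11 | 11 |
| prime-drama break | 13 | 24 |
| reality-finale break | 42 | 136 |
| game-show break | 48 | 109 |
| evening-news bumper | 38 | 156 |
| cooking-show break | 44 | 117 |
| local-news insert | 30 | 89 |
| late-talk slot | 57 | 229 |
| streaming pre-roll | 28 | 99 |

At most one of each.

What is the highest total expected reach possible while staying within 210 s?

Density check — kids-block spot 4.28, evening-news bumper 4.11, late-talk slot 4.02 are the best per s.
A density-first pass picks kids-block spot + sports pregame + prime-drama break + evening-news bumper + late-talk slot + streaming pre-roll — 807 at 209 s.
The 41 s tied up in prime-drama break and streaming pre-roll is better spent on reality-finale break — total rises to 820 (210 s).
An exhaustive check of the 4096 subsets confirms 820.

820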